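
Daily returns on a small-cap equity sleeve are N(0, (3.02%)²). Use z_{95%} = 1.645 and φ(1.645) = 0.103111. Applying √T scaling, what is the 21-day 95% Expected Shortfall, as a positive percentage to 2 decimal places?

28.54%

σ_{21d} = 3.02% × √21 = 13.839%.
ES multiplier = φ(z)/(1−α) = 0.103111/0.05 = 2.062.
ES = 13.839% × 2.062 = 28.536%.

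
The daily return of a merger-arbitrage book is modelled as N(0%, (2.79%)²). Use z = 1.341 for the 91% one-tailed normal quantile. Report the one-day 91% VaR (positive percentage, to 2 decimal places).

VaR = z·σ = 1.341 × 2.79% = 3.741%.

3.74%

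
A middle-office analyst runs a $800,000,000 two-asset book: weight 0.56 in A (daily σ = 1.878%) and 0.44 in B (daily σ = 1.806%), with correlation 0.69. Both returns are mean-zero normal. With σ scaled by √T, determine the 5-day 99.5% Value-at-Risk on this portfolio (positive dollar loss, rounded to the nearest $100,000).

σ_p = √(0.56²·1.878² + 0.44²·1.806² + 2·0.69·0.56·0.44·1.878·1.806) = 1.700%.
σ_{5d} = 1.700% × √5 = 3.801%.
z(99.5%) = 2.576.
VaR = 2.576 × 3.801% = 9.791%; on $800,000,000 that is $78,328,000.

$78,300,000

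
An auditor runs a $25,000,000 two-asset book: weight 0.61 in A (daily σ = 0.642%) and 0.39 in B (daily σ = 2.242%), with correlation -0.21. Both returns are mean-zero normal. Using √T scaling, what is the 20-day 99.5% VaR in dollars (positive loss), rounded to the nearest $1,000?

$2,534,000

σ_p = √(0.61²·0.642² + 0.39²·2.242² + 2·-0.21·0.61·0.39·0.642·2.242) = 0.880%.
σ_{20d} = 0.880% × √20 = 3.935%.
z(99.5%) = 2.576.
VaR = 2.576 × 3.935% = 10.137%; on $25,000,000 that is $2,534,250.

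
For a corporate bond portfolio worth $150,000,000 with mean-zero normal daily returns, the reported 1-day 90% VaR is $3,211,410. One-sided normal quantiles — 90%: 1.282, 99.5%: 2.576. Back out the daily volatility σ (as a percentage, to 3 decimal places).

VaR as a fraction: $3,211,410 / $150,000,000 = 2.141%.
σ = VaR / z = 2.141% / 1.282 = 1.670%.

1.670%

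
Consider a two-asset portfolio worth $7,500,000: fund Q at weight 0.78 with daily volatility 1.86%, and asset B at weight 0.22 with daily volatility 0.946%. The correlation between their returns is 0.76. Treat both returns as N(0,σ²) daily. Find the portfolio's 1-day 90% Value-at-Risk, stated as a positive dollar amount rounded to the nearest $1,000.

σ_p² = 0.78²·1.86² + 0.22²·0.946² + 2·0.76·0.78·0.22·1.86·0.946 = 2.6071 (%²).
σ_p = √2.6071 = 1.615%.
At 90%, z = 1.282.
VaR = 1.282 × 1.615% = 2.070%; on $7,500,000 that is $155,250.

$155,000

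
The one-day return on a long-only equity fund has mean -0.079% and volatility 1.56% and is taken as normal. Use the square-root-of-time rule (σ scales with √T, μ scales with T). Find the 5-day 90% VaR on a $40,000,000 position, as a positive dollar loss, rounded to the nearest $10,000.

$1,950,000

At 90%, z = 1.282.
σ_{5d} = 1.56% × √5 = 3.488%; μ_{5d} = 5 × -0.079% = -0.395%.
VaR = −(-0.395%) + 1.282 × 3.488% = 4.867%.
On $40,000,000: 0.04867 × $40,000,000 = $1,946,800.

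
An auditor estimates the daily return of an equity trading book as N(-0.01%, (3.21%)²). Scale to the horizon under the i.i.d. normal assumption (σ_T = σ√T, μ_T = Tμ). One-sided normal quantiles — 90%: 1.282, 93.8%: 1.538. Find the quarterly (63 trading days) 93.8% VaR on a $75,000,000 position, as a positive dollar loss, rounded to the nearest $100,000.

$29,900,000

σ_{63d} = 3.21% × √63 = 25.479%; μ_{63d} = 63 × -0.01% = -0.630%.
VaR = −(-0.630%) + 1.538 × 25.479% = 39.817%.
On $75,000,000: 0.39817 × $75,000,000 = $29,862,750.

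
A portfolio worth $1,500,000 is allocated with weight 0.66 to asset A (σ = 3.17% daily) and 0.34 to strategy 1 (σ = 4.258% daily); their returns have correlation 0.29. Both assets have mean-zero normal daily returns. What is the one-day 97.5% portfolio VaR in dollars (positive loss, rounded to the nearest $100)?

σ_p² = 0.66²·3.17² + 0.34²·4.258² + 2·0.29·0.66·0.34·3.17·4.258 = 8.2300 (%²).
σ_p = √8.2300 = 2.869%.
At 97.5%, z = 1.960.
VaR = 1.960 × 2.869% = 5.623%; on $1,500,000 that is $84,345.

$84,300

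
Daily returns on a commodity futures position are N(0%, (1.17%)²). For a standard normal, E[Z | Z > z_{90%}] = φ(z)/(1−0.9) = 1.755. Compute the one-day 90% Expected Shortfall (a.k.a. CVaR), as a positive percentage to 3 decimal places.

2.053%

ES = 1.17% × 1.755 = 2.053%.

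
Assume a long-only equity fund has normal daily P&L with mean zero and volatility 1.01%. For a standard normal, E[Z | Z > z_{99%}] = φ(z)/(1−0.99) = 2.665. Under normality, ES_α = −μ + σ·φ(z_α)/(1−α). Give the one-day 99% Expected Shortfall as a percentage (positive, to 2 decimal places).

2.69%

ES = 1.01% × 2.665 = 2.692%.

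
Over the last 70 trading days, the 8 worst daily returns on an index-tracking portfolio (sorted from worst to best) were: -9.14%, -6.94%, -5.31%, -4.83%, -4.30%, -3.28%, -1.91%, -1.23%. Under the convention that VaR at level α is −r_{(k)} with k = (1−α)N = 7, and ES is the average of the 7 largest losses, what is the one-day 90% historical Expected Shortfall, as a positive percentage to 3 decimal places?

The 7 worst returns sum to -35.71%.
ES = −(-35.71%) / 7 = 5.1014…% ≈ 5.101%.

5.101%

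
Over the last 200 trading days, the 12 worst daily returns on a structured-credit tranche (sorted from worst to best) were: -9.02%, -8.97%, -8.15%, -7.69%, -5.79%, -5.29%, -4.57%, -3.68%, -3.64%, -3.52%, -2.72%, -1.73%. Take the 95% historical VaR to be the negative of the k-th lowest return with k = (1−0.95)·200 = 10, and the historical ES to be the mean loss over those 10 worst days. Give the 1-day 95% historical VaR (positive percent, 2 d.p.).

k = 10; the 10th lowest return is -3.52%, so VaR = 3.52%.

3.52%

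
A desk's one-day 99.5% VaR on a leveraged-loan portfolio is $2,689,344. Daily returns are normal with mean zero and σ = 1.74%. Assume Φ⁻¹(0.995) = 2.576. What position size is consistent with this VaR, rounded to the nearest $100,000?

VaR as a fraction of value: z·σ = 2.576 × 1.74% = 4.48224%.
Position = $2,689,344 / 0.0448224 = $60,000,000.

$60,000,000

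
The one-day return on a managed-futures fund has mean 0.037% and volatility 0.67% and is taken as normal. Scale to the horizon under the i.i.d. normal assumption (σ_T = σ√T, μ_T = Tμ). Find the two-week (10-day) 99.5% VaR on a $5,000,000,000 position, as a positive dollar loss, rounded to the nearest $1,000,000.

At 99.5%, z = 2.576.
σ_{10d} = 0.67% × √10 = 2.119%; μ_{10d} = 10 × 0.037% = 0.370%.
VaR = −(0.370%) + 2.576 × 2.119% = 5.089%.
On $5,000,000,000: 0.05089 × $5,000,000,000 = $254,450,000.

$254,000,000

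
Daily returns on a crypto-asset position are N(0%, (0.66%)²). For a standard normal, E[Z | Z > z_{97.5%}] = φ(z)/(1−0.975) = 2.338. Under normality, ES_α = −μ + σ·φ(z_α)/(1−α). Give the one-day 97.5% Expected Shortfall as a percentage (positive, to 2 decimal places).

ES = 0.66% × 2.338 = 1.543%.

1.54%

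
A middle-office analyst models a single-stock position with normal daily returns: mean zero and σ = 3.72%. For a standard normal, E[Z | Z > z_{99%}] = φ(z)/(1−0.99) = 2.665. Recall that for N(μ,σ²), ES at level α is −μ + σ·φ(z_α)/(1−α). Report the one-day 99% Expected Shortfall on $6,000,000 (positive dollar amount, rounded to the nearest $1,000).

ES = 3.72% × 2.665 = 9.914%.
On $6,000,000: 0.09914 × $6,000,000 = $594,840.

$595,000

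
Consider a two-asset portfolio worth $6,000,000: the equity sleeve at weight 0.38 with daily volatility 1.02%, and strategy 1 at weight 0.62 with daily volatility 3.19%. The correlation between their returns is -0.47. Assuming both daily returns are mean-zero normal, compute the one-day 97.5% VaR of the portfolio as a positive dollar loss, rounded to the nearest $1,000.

σ_p² = 0.38²·1.02² + 0.62²·3.19² + 2·-0.47·0.38·0.62·1.02·3.19 = 3.3413 (%²).
σ_p = √3.3413 = 1.828%.
At 97.5%, z = 1.960.
VaR = 1.960 × 1.828% = 3.583%; on $6,000,000 that is $214,980.

$215,000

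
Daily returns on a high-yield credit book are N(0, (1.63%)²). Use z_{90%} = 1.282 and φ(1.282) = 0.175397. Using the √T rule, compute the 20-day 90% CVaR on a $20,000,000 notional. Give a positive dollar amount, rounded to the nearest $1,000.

$2,557,000

σ_{20d} = 1.63% × √20 = 7.290%.
ES multiplier = φ(z)/(1−α) = 0.175397/0.1 = 1.754.
ES = 7.290% × 1.754 = 12.787%; on $20,000,000: $2,557,400.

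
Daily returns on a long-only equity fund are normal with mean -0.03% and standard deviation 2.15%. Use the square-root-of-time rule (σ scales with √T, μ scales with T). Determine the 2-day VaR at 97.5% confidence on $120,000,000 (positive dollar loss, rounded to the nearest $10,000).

At 97.5%, z = 1.960.
σ_{2d} = 2.15% × √2 = 3.041%; μ_{2d} = 2 × -0.03% = -0.060%.
VaR = −(-0.060%) + 1.960 × 3.041% = 6.020%.
On $120,000,000: 0.06020 × $120,000,000 = $7,224,000.

$7,220,000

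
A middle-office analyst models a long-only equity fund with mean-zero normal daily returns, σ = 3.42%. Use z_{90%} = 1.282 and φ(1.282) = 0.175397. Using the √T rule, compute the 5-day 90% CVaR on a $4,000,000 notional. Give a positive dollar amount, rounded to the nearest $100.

σ_{5d} = 3.42% × √5 = 7.647%.
ES multiplier = φ(z)/(1−α) = 0.175397/0.1 = 1.754.
ES = 7.647% × 1.754 = 13.413%; on $4,000,000: $536,520.

$536,500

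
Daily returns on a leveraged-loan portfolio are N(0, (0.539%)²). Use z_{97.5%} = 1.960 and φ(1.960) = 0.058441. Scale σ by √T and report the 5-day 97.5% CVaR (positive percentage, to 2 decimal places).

σ_{5d} = 0.539% × √5 = 1.205%.
ES multiplier = φ(z)/(1−α) = 0.058441/0.025 = 2.338.
ES = 1.205% × 2.338 = 2.817%.

2.82%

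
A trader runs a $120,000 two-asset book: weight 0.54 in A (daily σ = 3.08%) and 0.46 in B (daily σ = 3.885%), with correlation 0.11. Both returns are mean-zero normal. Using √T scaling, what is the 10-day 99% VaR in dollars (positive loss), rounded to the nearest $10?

σ_p = √(0.54²·3.08² + 0.46²·3.885² + 2·0.11·0.54·0.46·3.08·3.885) = 2.572%.
σ_{10d} = 2.572% × √10 = 8.133%.
z(99%) = 2.326.
VaR = 2.326 × 8.133% = 18.917%; on $120,000 that is $22,700.

$22,700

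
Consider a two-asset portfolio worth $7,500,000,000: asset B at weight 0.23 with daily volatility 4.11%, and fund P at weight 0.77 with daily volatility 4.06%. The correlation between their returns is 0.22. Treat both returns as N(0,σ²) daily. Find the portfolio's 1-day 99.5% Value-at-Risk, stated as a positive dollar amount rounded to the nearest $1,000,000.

σ_p² = 0.23²·4.11² + 0.77²·4.06² + 2·0.22·0.23·0.77·4.11·4.06 = 11.9670 (%²).
σ_p = √11.9670 = 3.459%.
At 99.5%, z = 2.576.
VaR = 2.576 × 3.459% = 8.910%; on $7,500,000,000 that is $668,250,000.

$668,000,000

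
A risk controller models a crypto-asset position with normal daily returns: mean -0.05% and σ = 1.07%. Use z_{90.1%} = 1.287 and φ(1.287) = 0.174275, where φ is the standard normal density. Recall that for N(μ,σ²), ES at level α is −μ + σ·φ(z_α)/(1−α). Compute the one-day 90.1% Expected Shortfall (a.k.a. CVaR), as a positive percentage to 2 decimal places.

Tail multiplier: φ(z)/(1−α) = 0.174275 / 0.099 = 1.760.
ES = −(-0.05%) + 1.07% × 1.760 = 1.933%.

1.93%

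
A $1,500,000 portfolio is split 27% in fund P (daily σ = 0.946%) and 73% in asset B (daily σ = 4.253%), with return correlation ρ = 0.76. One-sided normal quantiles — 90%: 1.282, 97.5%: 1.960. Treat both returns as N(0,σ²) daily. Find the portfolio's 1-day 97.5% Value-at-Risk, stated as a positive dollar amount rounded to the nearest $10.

σ_p² = 0.27²·0.946² + 0.73²·4.253² + 2·0.76·0.27·0.73·0.946·4.253 = 10.9097 (%²).
σ_p = √10.9097 = 3.303%.
VaR = 1.960 × 3.303% = 6.474%; on $1,500,000 that is $97,110.

$97,110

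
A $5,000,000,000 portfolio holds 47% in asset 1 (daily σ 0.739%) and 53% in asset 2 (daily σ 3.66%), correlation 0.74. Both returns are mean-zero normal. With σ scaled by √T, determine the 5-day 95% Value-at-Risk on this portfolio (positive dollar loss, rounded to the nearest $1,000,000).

σ_p = √(0.47²·0.739² + 0.53²·3.66² + 2·0.74·0.47·0.53·0.739·3.66) = 2.209%.
σ_{5d} = 2.209% × √5 = 4.939%.
z(95%) = 1.645.
VaR = 1.645 × 4.939% = 8.125%; on $5,000,000,000 that is $406,250,000.

$406,000,000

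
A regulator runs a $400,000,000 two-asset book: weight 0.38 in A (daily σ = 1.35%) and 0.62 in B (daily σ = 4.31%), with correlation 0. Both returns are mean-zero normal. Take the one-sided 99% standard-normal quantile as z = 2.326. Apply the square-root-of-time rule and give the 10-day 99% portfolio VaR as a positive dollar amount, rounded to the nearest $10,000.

$80,060,000

σ_p = √(0.38²·1.35² + 0.62²·4.31² + 2·0·0.38·0.62·1.35·4.31) = 2.721%.
σ_{10d} = 2.721% × √10 = 8.605%.
VaR = 2.326 × 8.605% = 20.015%; on $400,000,000 that is $80,060,000.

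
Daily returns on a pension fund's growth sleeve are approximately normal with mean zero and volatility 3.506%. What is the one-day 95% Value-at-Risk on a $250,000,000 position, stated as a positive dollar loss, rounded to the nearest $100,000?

At 95% one-sided, z = 1.645.
VaR = z·σ = 1.645 × 3.506% = 5.767%.
On $250,000,000: 0.05767 × $250,000,000 = $14,417,500.

$14,400,000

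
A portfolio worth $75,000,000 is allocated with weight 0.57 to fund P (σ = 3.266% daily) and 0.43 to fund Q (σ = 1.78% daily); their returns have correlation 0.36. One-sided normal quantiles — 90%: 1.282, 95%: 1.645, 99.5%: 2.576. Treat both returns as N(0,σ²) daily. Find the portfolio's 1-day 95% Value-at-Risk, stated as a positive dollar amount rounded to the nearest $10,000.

$2,780,000

σ_p² = 0.57²·3.266² + 0.43²·1.78² + 2·0.36·0.57·0.43·3.266·1.78 = 5.0774 (%²).
σ_p = √5.0774 = 2.253%.
VaR = 1.645 × 2.253% = 3.706%; on $75,000,000 that is $2,779,500.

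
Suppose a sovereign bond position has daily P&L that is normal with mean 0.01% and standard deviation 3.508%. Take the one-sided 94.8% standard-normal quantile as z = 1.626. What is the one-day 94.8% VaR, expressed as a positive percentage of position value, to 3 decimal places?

5.694%

VaR = −μ + z·σ = −(0.01%) + 1.626 × 3.508% = 5.694%.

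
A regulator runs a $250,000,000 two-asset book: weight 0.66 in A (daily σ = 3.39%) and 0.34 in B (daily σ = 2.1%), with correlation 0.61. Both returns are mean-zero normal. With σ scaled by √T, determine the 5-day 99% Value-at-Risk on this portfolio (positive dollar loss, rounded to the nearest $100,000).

$35,500,000

σ_p = √(0.66²·3.39² + 0.34²·2.1² + 2·0.61·0.66·0.34·3.39·2.1) = 2.732%.
σ_{5d} = 2.732% × √5 = 6.109%.
z(99%) = 2.326.
VaR = 2.326 × 6.109% = 14.210%; on $250,000,000 that is $35,525,000.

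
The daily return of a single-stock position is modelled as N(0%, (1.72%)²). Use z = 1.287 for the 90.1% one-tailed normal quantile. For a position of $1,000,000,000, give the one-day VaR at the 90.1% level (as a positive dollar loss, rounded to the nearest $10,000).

$22,140,000

VaR = z·σ = 1.287 × 1.72% = 2.214%.
On $1,000,000,000: 0.02214 × $1,000,000,000 = $22,140,000.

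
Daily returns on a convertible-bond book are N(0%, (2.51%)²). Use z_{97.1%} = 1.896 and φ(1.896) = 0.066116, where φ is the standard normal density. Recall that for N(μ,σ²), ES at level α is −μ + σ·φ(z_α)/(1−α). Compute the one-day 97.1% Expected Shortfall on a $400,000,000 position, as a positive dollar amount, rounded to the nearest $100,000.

$22,900,000

Tail multiplier: φ(z)/(1−α) = 0.066116 / 0.029 = 2.280.
ES = 2.51% × 2.280 = 5.723%.
On $400,000,000: 0.05723 × $400,000,000 = $22,892,000.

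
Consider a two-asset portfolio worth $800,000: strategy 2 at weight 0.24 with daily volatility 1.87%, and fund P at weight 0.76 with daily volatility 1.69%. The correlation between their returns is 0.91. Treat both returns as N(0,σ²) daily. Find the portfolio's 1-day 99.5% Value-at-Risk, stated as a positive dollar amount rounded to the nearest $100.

$35,100

σ_p² = 0.24²·1.87² + 0.76²·1.69² + 2·0.91·0.24·0.76·1.87·1.69 = 2.9002 (%²).
σ_p = √2.9002 = 1.703%.
At 99.5%, z = 2.576.
VaR = 2.576 × 1.703% = 4.387%; on $800,000 that is $35,096.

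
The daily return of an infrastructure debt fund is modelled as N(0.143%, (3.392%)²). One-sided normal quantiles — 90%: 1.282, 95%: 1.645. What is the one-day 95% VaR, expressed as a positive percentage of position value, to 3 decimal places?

5.437%

VaR = −μ + z·σ = −(0.143%) + 1.645 × 3.392% = 5.437%.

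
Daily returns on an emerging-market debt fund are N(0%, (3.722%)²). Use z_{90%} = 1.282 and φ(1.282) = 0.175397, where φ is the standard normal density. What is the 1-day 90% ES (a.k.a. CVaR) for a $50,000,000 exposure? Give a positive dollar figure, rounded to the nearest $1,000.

Tail multiplier: φ(z)/(1−α) = 0.175397 / 0.1 = 1.754.
ES = 3.722% × 1.754 = 6.528%.
On $50,000,000: 0.06528 × $50,000,000 = $3,264,000.

$3,264,000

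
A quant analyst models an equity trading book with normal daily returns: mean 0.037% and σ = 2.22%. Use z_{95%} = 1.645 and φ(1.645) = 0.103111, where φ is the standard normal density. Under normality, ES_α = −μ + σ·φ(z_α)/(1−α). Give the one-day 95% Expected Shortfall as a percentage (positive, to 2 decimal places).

Tail multiplier: φ(z)/(1−α) = 0.103111 / 0.05 = 2.062.
ES = −(0.037%) + 2.22% × 2.062 = 4.541%.

4.54%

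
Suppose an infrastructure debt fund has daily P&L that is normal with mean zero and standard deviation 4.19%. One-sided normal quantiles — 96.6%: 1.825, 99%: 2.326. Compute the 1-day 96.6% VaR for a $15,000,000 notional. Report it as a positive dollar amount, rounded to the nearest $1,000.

$1,147,000

VaR = z·σ = 1.825 × 4.19% = 7.647%.
On $15,000,000: 0.07647 × $15,000,000 = $1,147,050.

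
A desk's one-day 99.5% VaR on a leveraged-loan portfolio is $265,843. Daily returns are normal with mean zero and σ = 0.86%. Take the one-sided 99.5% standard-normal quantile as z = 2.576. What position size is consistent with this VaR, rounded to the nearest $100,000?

VaR as a fraction of value: z·σ = 2.576 × 0.86% = 2.21536%.
Position = $265,843 / 0.0221536 = $11,999,991.

$12,000,000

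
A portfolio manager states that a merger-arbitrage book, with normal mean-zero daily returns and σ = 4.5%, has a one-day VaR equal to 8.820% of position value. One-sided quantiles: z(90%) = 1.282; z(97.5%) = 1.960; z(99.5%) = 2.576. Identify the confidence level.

Implied z = VaR/σ = 8.820 / 4.5 = 1.960.
This matches z(97.5%) = 1.960.

97.5%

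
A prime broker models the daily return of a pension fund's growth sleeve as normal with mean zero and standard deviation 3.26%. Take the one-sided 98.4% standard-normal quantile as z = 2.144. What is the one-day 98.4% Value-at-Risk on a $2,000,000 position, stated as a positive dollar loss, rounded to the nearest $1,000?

VaR = z·σ = 2.144 × 3.26% = 6.989%.
On $2,000,000: 0.06989 × $2,000,000 = $139,780.

$140,000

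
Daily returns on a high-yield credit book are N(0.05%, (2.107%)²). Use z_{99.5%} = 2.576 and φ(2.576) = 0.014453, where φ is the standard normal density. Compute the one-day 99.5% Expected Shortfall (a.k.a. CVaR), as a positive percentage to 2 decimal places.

6.04%

Tail multiplier: φ(z)/(1−α) = 0.014453 / 0.005 = 2.891.
ES = −(0.05%) + 2.107% × 2.891 = 6.041%.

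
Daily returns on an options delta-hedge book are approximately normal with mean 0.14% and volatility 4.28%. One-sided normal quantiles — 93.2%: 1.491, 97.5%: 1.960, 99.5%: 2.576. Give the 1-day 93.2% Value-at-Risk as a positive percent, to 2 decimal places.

6.24%

VaR = −μ + z·σ = −(0.14%) + 1.491 × 4.28% = 6.241%.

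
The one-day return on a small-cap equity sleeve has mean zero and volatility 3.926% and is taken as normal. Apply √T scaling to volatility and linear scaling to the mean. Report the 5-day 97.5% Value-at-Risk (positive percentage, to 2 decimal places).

17.21%

At 97.5%, z = 1.960.
σ_{5d} = 3.926% × √5 = 8.779%.
VaR = 1.960 × 8.779% = 17.207%.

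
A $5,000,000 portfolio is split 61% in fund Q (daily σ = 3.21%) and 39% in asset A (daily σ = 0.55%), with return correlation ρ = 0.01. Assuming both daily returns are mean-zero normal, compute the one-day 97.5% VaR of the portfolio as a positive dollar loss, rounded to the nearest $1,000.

$193,000

σ_p² = 0.61²·3.21² + 0.39²·0.55² + 2·0.01·0.61·0.39·3.21·0.55 = 3.8886 (%²).
σ_p = √3.8886 = 1.972%.
At 97.5%, z = 1.960.
VaR = 1.960 × 1.972% = 3.865%; on $5,000,000 that is $193,250.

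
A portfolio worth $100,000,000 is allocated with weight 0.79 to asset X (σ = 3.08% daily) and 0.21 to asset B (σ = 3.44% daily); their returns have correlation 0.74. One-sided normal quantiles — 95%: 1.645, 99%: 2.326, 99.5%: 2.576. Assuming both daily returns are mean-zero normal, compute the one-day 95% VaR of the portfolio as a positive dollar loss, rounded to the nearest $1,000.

σ_p² = 0.79²·3.08² + 0.21²·3.44² + 2·0.74·0.79·0.21·3.08·3.44 = 9.0438 (%²).
σ_p = √9.0438 = 3.007%.
VaR = 1.645 × 3.007% = 4.947%; on $100,000,000 that is $4,947,000.

$4,947,000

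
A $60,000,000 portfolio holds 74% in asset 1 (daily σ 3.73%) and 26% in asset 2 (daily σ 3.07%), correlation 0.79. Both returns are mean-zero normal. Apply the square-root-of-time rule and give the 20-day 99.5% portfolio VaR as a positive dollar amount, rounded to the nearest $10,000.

σ_p = √(0.74²·3.73² + 0.26²·3.07² + 2·0.79·0.74·0.26·3.73·3.07) = 3.426%.
σ_{20d} = 3.426% × √20 = 15.322%.
z(99.5%) = 2.576.
VaR = 2.576 × 15.322% = 39.469%; on $60,000,000 that is $23,681,400.

$23,680,000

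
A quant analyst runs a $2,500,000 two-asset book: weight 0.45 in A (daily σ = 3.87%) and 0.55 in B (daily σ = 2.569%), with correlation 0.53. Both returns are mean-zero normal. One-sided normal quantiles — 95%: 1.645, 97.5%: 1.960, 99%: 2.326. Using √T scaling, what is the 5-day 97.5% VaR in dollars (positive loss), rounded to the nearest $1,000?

$303,000

σ_p = √(0.45²·3.87² + 0.55²·2.569² + 2·0.53·0.45·0.55·3.87·2.569) = 2.764%.
σ_{5d} = 2.764% × √5 = 6.180%.
VaR = 1.960 × 6.180% = 12.113%; on $2,500,000 that is $302,825.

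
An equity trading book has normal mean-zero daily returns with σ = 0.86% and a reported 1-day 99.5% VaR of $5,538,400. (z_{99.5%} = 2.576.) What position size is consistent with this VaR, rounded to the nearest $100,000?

VaR as a fraction of value: z·σ = 2.576 × 0.86% = 2.21536%.
Position = $5,538,400 / 0.0221536 = $250,000,000.

$250,000,000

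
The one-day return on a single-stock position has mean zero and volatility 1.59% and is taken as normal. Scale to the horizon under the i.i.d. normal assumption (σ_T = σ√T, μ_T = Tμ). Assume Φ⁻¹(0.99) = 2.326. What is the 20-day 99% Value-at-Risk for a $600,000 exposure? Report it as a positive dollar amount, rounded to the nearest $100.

$99,200

σ_{20d} = 1.59% × √20 = 7.111%.
VaR = 2.326 × 7.111% = 16.540%.
On $600,000: 0.16540 × $600,000 = $99,240.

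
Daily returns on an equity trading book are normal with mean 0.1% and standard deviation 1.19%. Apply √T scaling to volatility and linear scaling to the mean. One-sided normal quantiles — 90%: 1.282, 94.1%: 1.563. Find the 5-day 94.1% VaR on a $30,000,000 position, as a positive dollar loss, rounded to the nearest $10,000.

$1,100,000

σ_{5d} = 1.19% × √5 = 2.661%; μ_{5d} = 5 × 0.1% = 0.500%.
VaR = −(0.500%) + 1.563 × 2.661% = 3.659%.
On $30,000,000: 0.03659 × $30,000,000 = $1,097,700.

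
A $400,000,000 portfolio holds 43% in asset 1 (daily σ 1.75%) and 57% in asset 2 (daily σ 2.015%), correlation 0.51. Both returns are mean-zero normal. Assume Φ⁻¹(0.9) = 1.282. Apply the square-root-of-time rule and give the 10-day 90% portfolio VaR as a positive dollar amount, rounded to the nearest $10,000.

σ_p = √(0.43²·1.75² + 0.57²·2.015² + 2·0.51·0.43·0.57·1.75·2.015) = 1.663%.
σ_{10d} = 1.663% × √10 = 5.259%.
VaR = 1.282 × 5.259% = 6.742%; on $400,000,000 that is $26,968,000.

$26,970,000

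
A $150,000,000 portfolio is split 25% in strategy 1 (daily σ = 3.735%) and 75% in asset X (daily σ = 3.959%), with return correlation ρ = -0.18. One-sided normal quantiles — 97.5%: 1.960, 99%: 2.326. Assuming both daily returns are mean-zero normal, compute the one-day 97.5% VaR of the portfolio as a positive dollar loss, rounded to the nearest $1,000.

σ_p² = 0.25²·3.735² + 0.75²·3.959² + 2·-0.18·0.25·0.75·3.735·3.959 = 8.6902 (%²).
σ_p = √8.6902 = 2.948%.
VaR = 1.960 × 2.948% = 5.778%; on $150,000,000 that is $8,667,000.

$8,667,000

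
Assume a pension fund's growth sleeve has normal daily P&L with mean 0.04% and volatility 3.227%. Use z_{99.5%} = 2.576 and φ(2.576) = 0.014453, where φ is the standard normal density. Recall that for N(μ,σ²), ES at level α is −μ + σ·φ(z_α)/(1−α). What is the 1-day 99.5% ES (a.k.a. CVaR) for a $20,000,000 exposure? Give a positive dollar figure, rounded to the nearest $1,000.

Tail multiplier: φ(z)/(1−α) = 0.014453 / 0.005 = 2.891.
ES = −(0.04%) + 3.227% × 2.891 = 9.289%.
On $20,000,000: 0.09289 × $20,000,000 = $1,857,800.

$1,858,000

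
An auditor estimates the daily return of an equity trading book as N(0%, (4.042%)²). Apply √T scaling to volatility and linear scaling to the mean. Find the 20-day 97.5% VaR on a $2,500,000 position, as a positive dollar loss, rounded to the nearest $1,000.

$886,000

At 97.5%, z = 1.960.
σ_{20d} = 4.042% × √20 = 18.076%.
VaR = 1.960 × 18.076% = 35.429%.
On $2,500,000: 0.35429 × $2,500,000 = $885,725.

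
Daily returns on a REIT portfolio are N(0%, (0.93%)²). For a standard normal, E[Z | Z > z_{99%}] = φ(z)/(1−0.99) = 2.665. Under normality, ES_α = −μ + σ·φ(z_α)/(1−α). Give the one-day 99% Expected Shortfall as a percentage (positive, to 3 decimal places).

ES = 0.93% × 2.665 = 2.478%.

2.478%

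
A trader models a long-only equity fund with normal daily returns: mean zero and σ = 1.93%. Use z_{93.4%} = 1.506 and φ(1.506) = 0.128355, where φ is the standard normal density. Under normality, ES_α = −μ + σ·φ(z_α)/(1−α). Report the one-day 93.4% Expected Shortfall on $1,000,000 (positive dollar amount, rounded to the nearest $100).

Tail multiplier: φ(z)/(1−α) = 0.128355 / 0.066 = 1.945.
ES = 1.93% × 1.945 = 3.754%.
On $1,000,000: 0.03754 × $1,000,000 = $37,540.

$37,500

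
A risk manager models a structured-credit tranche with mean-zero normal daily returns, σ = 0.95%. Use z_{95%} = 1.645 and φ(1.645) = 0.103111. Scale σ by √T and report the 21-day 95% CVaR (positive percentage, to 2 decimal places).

σ_{21d} = 0.95% × √21 = 4.353%.
ES multiplier = φ(z)/(1−α) = 0.103111/0.05 = 2.062.
ES = 4.353% × 2.062 = 8.976%.

8.98%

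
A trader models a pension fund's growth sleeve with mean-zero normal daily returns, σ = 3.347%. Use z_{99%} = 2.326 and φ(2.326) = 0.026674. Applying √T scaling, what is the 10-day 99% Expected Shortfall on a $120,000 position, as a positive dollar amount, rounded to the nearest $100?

σ_{10d} = 3.347% × √10 = 10.584%.
ES multiplier = φ(z)/(1−α) = 0.026674/0.01 = 2.667.
ES = 10.584% × 2.667 = 28.228%; on $120,000: $33,874.

$33,900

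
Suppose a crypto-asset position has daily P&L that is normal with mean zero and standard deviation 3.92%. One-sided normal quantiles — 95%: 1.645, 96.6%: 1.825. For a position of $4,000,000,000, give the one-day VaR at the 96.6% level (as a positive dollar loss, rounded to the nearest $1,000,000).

$286,000,000

VaR = z·σ = 1.825 × 3.92% = 7.154%.
On $4,000,000,000: 0.07154 × $4,000,000,000 = $286,160,000.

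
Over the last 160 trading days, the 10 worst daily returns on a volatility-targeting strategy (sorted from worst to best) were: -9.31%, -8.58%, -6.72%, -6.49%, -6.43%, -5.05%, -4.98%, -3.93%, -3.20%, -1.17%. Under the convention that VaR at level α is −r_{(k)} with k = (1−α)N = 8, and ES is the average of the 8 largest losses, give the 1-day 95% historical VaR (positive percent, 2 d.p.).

3.93%

k = 8; the 8th lowest return is -3.93%, so VaR = 3.93%.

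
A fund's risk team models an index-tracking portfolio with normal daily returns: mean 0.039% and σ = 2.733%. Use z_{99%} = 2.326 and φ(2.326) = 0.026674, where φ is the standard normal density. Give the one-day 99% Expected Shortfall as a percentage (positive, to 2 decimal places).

7.25%

Tail multiplier: φ(z)/(1−α) = 0.026674 / 0.01 = 2.667.
ES = −(0.039%) + 2.733% × 2.667 = 7.250%.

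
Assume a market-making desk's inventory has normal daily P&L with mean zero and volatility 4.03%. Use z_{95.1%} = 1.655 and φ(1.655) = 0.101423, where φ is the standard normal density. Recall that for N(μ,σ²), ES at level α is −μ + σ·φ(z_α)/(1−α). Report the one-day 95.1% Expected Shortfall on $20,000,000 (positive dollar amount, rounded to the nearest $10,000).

$1,670,000

Tail multiplier: φ(z)/(1−α) = 0.101423 / 0.049 = 2.070.
ES = 4.03% × 2.070 = 8.342%.
On $20,000,000: 0.08342 × $20,000,000 = $1,668,400.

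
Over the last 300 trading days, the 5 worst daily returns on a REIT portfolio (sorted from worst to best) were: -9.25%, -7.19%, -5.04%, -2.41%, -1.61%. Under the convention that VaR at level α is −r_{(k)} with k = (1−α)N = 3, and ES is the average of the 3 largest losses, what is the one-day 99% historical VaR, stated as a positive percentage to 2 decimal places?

5.04%

k = 3; the 3rd lowest return is -5.04%, so VaR = 5.04%.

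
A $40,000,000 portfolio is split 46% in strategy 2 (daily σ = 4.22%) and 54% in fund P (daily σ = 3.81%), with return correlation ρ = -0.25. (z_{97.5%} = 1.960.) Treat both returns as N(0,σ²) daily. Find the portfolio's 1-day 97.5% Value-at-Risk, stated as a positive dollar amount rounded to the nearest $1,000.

$1,921,000

σ_p² = 0.46²·4.22² + 0.54²·3.81² + 2·-0.25·0.46·0.54·4.22·3.81 = 6.0042 (%²).
σ_p = √6.0042 = 2.450%.
VaR = 1.960 × 2.450% = 4.802%; on $40,000,000 that is $1,920,800.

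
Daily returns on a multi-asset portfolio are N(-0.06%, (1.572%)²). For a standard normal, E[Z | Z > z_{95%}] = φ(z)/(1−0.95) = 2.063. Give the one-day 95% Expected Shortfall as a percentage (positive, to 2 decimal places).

ES = −(-0.06%) + 1.572% × 2.063 = 3.303%.

3.30%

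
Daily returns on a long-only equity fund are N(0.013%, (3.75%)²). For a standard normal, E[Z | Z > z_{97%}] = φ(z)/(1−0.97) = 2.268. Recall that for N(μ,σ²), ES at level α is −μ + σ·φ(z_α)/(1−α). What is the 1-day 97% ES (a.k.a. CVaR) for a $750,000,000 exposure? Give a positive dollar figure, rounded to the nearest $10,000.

$63,690,000

ES = −(0.013%) + 3.75% × 2.268 = 8.492%.
On $750,000,000: 0.08492 × $750,000,000 = $63,690,000.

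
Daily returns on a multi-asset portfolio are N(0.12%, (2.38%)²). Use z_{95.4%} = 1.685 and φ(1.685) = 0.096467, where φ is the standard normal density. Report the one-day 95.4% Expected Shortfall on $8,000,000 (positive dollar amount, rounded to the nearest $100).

Tail multiplier: φ(z)/(1−α) = 0.096467 / 0.046 = 2.097.
ES = −(0.12%) + 2.38% × 2.097 = 4.871%.
On $8,000,000: 0.04871 × $8,000,000 = $389,680.

$389,700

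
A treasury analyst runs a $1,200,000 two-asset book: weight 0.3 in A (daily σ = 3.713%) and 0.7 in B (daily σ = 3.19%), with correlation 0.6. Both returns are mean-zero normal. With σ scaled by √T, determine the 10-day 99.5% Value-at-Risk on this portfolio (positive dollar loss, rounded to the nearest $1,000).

σ_p = √(0.3²·3.713² + 0.7²·3.19² + 2·0.6·0.3·0.7·3.713·3.19) = 3.035%.
σ_{10d} = 3.035% × √10 = 9.598%.
z(99.5%) = 2.576.
VaR = 2.576 × 9.598% = 24.724%; on $1,200,000 that is $296,688.

$297,000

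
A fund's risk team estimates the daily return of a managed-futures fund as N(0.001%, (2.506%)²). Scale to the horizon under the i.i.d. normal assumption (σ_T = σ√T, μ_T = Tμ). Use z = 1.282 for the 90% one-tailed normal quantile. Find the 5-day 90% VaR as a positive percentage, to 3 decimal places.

σ_{5d} = 2.506% × √5 = 5.604%; μ_{5d} = 5 × 0.001% = 0.005%.
VaR = −(0.005%) + 1.282 × 5.604% = 7.179%.

7.179%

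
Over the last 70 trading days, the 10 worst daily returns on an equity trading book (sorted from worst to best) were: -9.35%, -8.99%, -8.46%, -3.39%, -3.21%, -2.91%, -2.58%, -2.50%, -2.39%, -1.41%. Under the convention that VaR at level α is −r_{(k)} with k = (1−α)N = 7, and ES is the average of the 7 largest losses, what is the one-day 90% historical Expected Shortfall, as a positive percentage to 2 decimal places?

5.56%

The 7 worst returns sum to -38.89%.
ES = −(-38.89%) / 7 = 5.5557…% ≈ 5.56%.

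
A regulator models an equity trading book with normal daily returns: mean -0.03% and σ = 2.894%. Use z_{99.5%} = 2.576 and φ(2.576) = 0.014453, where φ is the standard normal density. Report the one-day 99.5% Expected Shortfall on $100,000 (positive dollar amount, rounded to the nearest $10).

$8,400

Tail multiplier: φ(z)/(1−α) = 0.014453 / 0.005 = 2.891.
ES = −(-0.03%) + 2.894% × 2.891 = 8.397%.
On $100,000: 0.08397 × $100,000 = $8,397.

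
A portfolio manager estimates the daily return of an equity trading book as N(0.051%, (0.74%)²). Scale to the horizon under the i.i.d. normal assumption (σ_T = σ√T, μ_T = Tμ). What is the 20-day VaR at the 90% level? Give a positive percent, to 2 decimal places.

At 90%, z = 1.282.
σ_{20d} = 0.74% × √20 = 3.309%; μ_{20d} = 20 × 0.051% = 1.020%.
VaR = −(1.020%) + 1.282 × 3.309% = 3.222%.

3.22%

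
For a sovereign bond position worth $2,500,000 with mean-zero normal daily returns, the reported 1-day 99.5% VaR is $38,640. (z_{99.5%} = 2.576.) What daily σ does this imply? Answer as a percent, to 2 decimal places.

0.60%

VaR as a fraction: $38,640 / $2,500,000 = 1.546%.
σ = VaR / z = 1.546% / 2.576 = 0.600%.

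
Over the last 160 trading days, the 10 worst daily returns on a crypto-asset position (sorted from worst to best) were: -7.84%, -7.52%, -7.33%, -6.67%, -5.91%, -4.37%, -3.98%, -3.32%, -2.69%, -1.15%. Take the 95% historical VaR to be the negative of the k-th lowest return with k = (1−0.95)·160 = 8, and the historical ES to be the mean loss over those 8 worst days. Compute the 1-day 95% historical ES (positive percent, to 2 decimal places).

The 8 worst returns sum to -46.94%.
ES = −(-46.94%) / 8 = 5.8675% ≈ 5.87%.

5.87%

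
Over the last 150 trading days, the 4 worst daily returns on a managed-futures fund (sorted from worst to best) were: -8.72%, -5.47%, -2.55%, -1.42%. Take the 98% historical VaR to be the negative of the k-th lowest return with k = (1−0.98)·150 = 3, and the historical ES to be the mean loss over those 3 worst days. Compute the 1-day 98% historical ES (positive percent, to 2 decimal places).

5.58%

The 3 worst returns sum to -16.74%.
ES = −(-16.74%) / 3 = 5.58%.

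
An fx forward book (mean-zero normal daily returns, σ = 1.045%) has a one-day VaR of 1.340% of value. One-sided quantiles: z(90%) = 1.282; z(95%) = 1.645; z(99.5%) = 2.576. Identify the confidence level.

90%

Implied z = VaR/σ = 1.340 / 1.045 = 1.282.
This matches z(90%) = 1.282.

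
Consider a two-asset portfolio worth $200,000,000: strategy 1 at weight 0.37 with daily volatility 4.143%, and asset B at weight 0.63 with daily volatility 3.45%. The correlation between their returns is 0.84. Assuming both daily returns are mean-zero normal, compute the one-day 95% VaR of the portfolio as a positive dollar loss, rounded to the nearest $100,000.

$11,700,000

σ_p² = 0.37²·4.143² + 0.63²·3.45² + 2·0.84·0.37·0.63·4.143·3.45 = 12.6713 (%²).
σ_p = √12.6713 = 3.560%.
At 95%, z = 1.645.
VaR = 1.645 × 3.560% = 5.856%; on $200,000,000 that is $11,712,000.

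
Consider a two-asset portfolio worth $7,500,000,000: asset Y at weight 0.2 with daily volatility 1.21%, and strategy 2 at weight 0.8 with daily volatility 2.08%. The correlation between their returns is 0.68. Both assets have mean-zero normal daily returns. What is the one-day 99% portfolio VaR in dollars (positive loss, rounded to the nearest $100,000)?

$320,500,000

σ_p² = 0.2²·1.21² + 0.8²·2.08² + 2·0.68·0.2·0.8·1.21·2.08 = 3.3751 (%²).
σ_p = √3.3751 = 1.837%.
At 99%, z = 2.326.
VaR = 2.326 × 1.837% = 4.273%; on $7,500,000,000 that is $320,475,000.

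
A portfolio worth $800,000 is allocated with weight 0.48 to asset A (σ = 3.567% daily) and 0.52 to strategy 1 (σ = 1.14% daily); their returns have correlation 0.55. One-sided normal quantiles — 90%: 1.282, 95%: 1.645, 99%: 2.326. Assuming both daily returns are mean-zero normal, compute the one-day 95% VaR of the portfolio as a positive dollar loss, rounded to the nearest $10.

$27,600

σ_p² = 0.48²·3.567² + 0.52²·1.14² + 2·0.55·0.48·0.52·3.567·1.14 = 4.3994 (%²).
σ_p = √4.3994 = 2.097%.
VaR = 1.645 × 2.097% = 3.450%; on $800,000 that is $27,600.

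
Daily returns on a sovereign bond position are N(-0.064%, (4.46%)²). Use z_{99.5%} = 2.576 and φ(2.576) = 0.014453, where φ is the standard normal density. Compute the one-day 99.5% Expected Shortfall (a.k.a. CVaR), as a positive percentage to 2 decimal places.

12.96%

Tail multiplier: φ(z)/(1−α) = 0.014453 / 0.005 = 2.891.
ES = −(-0.064%) + 4.46% × 2.891 = 12.958%.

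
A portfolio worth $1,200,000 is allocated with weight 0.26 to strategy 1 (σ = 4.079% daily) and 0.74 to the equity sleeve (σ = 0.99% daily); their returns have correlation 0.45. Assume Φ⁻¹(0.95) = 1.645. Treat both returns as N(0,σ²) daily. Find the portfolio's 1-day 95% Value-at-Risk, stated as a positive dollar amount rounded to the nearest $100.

σ_p² = 0.26²·4.079² + 0.74²·0.99² + 2·0.45·0.26·0.74·4.079·0.99 = 2.3607 (%²).
σ_p = √2.3607 = 1.536%.
VaR = 1.645 × 1.536% = 2.527%; on $1,200,000 that is $30,324.

$30,300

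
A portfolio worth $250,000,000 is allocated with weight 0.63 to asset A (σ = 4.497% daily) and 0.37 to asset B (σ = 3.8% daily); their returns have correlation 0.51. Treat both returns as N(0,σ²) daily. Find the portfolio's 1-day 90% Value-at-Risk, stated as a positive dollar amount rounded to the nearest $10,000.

$12,020,000

σ_p² = 0.63²·4.497² + 0.37²·3.8² + 2·0.51·0.63·0.37·4.497·3.8 = 14.0664 (%²).
σ_p = √14.0664 = 3.751%.
At 90%, z = 1.282.
VaR = 1.282 × 3.751% = 4.809%; on $250,000,000 that is $12,022,500.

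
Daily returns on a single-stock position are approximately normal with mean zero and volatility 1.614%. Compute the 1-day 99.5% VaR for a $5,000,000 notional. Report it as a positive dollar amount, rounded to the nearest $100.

$207,900

At 99.5% one-sided, z = 2.576.
VaR = z·σ = 2.576 × 1.614% = 4.158%.
On $5,000,000: 0.04158 × $5,000,000 = $207,900.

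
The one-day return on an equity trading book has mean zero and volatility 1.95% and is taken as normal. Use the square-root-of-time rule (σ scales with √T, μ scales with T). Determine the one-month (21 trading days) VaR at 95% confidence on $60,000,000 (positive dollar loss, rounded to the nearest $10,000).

At 95%, z = 1.645.
σ_{21d} = 1.95% × √21 = 8.936%.
VaR = 1.645 × 8.936% = 14.700%.
On $60,000,000: 0.14700 × $60,000,000 = $8,820,000.

$8,820,000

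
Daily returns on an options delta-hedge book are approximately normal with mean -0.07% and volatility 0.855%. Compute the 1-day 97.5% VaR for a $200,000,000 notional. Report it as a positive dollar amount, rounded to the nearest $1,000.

At 97.5% one-sided, z = 1.960.
VaR = −μ + z·σ = −(-0.07%) + 1.960 × 0.855% = 1.746%.
On $200,000,000: 0.01746 × $200,000,000 = $3,492,000.

$3,492,000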